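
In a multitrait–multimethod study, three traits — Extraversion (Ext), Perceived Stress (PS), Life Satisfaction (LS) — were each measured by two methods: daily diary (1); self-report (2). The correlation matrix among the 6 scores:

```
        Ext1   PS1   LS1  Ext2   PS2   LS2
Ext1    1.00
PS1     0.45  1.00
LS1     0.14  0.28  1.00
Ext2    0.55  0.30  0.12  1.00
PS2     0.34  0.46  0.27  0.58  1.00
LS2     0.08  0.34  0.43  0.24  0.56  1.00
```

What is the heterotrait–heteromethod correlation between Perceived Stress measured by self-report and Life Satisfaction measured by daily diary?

Different traits and methods: r(PS2, LS1) = 0.27.

0.27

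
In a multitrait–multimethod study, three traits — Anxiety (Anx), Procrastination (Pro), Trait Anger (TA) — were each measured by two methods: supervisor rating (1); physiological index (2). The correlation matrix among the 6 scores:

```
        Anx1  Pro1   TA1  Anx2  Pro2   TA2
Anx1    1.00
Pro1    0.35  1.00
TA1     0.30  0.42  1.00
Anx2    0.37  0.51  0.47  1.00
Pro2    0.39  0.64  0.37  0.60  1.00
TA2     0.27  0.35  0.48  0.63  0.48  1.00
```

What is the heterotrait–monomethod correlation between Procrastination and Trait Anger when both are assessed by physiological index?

Different traits, same method: r(Pro2, TA2) = 0.48.

0.48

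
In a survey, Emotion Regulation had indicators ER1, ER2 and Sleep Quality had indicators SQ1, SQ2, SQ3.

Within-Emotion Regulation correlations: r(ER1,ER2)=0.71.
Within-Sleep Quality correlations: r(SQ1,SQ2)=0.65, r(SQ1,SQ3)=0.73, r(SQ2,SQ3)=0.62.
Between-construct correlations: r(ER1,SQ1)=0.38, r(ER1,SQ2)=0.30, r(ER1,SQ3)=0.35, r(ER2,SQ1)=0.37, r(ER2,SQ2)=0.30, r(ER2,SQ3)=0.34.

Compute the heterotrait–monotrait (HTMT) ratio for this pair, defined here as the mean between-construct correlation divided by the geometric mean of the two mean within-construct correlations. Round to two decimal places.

0.49

Mean heterotrait r = 2.04/6 = 0.3400.
Mean within-ER = 0.71/1 = 0.7100; mean within-SQ = 2.00/3 = 0.6667.
Geometric mean = √(0.7100 × 0.6667) = 0.6880.
HTMT = 0.3400 / 0.6880 = 0.49.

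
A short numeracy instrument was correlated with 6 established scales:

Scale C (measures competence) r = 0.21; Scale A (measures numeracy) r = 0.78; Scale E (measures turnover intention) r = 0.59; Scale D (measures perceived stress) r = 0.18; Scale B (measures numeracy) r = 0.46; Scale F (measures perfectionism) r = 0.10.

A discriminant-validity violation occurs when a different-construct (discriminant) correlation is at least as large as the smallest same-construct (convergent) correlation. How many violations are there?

Convergent (same construct = numeracy): Scale A, Scale B.
Smallest convergent = 0.46. Discriminant values: 0.21, 0.59, 0.18, 0.10; count ≥ 0.46 → 1.

1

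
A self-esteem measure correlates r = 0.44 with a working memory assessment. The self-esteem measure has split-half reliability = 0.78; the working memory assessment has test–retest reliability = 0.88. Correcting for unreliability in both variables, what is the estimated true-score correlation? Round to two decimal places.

r_true = r_obs / √(r_xx · r_yy) = 0.44 / √(0.78 × 0.88) = 0.44 / √0.6864 = 0.44 / 0.8285 ≈ 0.53.

0.53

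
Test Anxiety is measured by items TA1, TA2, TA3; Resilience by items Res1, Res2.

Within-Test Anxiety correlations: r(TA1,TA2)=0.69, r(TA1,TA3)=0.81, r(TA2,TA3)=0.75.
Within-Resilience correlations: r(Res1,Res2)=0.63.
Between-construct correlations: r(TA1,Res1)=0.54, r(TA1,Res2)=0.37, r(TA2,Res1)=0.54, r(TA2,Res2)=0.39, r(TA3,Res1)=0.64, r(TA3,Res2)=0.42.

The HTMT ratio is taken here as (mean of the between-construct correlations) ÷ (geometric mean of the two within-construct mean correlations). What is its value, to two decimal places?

0.70

Mean heterotrait r = 2.90/6 = 0.4833.
Mean within-TA = 2.25/3 = 0.7500; mean within-Res = 0.63/1 = 0.6300.
Geometric mean = √(0.7500 × 0.6300) = 0.6874.
HTMT = 0.4833 / 0.6874 = 0.70.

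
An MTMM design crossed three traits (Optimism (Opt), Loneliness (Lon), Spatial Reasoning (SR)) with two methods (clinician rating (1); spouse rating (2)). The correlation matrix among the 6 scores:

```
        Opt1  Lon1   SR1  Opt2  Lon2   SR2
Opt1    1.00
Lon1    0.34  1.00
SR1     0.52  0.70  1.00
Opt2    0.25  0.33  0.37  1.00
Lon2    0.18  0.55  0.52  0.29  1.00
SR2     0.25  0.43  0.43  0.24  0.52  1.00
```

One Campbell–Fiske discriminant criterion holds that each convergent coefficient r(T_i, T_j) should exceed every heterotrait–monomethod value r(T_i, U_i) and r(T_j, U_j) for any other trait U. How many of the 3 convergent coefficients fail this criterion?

Each convergent coefficient versus the relevant comparison correlations:
Opt (methods 1·2): 0.25 vs {0.34, 0.29, 0.52, 0.24} → fail.
Lon (methods 1·2): 0.55 vs {0.34, 0.29, 0.70, 0.52} → fail.
SR (methods 1·2): 0.43 vs {0.52, 0.24, 0.70, 0.52} → fail.
3 of 3 fail.

3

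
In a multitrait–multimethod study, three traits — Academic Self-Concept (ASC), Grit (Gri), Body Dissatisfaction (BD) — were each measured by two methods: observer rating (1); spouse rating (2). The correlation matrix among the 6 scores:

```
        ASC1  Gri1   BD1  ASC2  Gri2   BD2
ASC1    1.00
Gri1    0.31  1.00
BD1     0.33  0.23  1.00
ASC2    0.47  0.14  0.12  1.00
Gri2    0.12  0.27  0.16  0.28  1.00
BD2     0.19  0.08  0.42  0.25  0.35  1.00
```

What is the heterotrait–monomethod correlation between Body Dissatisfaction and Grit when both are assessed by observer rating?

0.23

Different traits, same method: r(BD1, Gri1) = 0.23.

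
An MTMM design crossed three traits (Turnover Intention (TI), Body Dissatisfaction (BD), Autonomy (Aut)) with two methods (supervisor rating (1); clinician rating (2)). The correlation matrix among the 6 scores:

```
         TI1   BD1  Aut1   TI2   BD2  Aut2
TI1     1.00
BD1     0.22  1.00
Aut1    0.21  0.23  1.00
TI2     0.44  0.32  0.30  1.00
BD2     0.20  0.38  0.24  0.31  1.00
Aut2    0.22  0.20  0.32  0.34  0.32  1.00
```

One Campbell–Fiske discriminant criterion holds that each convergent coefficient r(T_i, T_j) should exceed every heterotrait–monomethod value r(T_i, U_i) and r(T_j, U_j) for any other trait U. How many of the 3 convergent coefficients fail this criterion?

Convergent coefficients and their comparison sets:
TI (methods 1·2): 0.44 vs {0.22, 0.31, 0.21, 0.34} → pass.
BD (methods 1·2): 0.38 vs {0.22, 0.31, 0.23, 0.32} → pass.
Aut (methods 1·2): 0.32 vs {0.21, 0.34, 0.23, 0.32} → fail.
1 of 3 fail.

1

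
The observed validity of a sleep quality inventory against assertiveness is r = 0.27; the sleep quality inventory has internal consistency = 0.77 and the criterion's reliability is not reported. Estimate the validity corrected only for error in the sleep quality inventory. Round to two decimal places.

0.31

Single correction: r_c = r_obs / √r_xx = 0.27 / √0.77 = 0.27 / 0.8775 ≈ 0.31.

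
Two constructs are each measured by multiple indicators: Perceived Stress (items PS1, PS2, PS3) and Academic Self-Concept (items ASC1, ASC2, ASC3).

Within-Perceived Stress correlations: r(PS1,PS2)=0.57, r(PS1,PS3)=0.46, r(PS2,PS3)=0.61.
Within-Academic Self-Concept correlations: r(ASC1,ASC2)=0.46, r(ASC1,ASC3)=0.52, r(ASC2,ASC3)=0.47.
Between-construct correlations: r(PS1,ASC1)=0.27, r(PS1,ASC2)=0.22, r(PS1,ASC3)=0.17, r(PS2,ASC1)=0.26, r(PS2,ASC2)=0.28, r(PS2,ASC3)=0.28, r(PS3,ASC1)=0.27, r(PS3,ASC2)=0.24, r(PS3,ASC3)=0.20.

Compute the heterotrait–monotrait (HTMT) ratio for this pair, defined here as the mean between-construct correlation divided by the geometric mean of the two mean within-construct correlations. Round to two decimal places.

0.47

Mean heterotrait r = 2.19/9 = 0.2433.
Mean within-PS = 1.64/3 = 0.5467; mean within-ASC = 1.45/3 = 0.4833.
Geometric mean = √(0.5467 × 0.4833) = 0.5140.
HTMT = 0.2433 / 0.5140 = 0.47.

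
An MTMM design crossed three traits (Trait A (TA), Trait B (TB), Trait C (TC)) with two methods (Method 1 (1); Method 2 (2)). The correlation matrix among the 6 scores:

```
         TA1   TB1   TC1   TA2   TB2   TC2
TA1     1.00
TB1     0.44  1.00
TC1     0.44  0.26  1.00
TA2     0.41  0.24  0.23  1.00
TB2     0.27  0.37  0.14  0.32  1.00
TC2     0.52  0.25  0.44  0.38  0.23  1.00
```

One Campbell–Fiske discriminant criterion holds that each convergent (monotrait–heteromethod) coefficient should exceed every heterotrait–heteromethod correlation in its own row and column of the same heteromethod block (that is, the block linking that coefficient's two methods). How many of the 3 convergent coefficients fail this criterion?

Checking each validity diagonal entry against its comparison values:
TA (methods 1·2): 0.41 vs {0.27, 0.24, 0.52, 0.23} → fail.
TB (methods 1·2): 0.37 vs {0.24, 0.27, 0.25, 0.14} → pass.
TC (methods 1·2): 0.44 vs {0.23, 0.52, 0.14, 0.25} → fail.
2 of 3 fail.

2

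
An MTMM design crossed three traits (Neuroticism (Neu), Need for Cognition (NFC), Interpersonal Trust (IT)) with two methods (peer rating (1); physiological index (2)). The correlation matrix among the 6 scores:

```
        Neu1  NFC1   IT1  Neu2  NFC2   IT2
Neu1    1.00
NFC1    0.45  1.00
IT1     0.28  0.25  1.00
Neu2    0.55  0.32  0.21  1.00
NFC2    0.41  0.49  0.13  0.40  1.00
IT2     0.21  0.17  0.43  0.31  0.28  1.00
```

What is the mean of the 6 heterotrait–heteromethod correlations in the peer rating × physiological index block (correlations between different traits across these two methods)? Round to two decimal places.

HTHM values (method 1 × method 2): 0.41, 0.21, 0.32, 0.17, 0.21, 0.13; mean = 1.45/6 = 0.24.

0.24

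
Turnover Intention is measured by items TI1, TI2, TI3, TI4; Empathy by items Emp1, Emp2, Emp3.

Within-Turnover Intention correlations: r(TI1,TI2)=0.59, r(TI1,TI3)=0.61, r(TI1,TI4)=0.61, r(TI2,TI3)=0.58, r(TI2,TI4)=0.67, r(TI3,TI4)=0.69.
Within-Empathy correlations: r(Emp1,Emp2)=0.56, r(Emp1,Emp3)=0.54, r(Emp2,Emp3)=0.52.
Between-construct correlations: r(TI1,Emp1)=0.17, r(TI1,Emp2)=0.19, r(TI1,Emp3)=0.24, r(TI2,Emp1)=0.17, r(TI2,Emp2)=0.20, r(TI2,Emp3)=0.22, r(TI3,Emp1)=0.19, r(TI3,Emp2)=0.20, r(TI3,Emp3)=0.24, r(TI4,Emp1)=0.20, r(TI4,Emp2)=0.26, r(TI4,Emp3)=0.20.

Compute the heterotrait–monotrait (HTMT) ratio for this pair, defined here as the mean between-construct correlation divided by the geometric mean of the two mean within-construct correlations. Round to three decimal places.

Mean heterotrait r = 2.48/12 = 0.2067.
Mean within-TI = 3.75/6 = 0.6250; mean within-Emp = 1.62/3 = 0.5400.
Geometric mean = √(0.6250 × 0.5400) = 0.5809.
HTMT = 0.2067 / 0.5809 = 0.356.

0.356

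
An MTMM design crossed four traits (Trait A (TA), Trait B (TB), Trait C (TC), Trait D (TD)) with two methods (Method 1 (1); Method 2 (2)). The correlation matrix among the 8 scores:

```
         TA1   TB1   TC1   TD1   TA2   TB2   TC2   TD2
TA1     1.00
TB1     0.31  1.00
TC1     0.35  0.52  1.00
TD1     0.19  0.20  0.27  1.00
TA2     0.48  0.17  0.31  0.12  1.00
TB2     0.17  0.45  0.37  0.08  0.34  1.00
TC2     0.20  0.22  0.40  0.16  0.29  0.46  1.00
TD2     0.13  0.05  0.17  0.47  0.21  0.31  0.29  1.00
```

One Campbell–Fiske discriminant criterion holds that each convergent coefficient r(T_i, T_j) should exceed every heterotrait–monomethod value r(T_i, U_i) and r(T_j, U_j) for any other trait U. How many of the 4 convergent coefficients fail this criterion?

Convergent coefficients and their comparison sets:
TA (methods 1·2): 0.48 vs {0.31, 0.34, 0.35, 0.29, 0.19, 0.21} → pass.
TB (methods 1·2): 0.45 vs {0.31, 0.34, 0.52, 0.46, 0.20, 0.31} → fail.
TC (methods 1·2): 0.40 vs {0.35, 0.29, 0.52, 0.46, 0.27, 0.29} → fail.
TD (methods 1·2): 0.47 vs {0.19, 0.21, 0.20, 0.31, 0.27, 0.29} → pass.
2 of 4 fail.

2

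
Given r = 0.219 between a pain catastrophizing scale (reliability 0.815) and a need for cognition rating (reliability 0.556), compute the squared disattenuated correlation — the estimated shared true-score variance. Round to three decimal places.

Disattenuated r = 0.219 / √(0.815 × 0.556) = 0.219 / 0.6732 = 0.3253.
Shared true-score variance = 0.3253² = 0.1058 ≈ 0.106.

0.106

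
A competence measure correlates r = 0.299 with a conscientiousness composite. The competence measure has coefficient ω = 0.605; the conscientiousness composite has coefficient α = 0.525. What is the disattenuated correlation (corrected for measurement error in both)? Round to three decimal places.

0.531

r_true = r_obs / √(r_xx · r_yy) = 0.299 / √(0.605 × 0.525) = 0.299 / √0.317625 = 0.299 / 0.5636 ≈ 0.531.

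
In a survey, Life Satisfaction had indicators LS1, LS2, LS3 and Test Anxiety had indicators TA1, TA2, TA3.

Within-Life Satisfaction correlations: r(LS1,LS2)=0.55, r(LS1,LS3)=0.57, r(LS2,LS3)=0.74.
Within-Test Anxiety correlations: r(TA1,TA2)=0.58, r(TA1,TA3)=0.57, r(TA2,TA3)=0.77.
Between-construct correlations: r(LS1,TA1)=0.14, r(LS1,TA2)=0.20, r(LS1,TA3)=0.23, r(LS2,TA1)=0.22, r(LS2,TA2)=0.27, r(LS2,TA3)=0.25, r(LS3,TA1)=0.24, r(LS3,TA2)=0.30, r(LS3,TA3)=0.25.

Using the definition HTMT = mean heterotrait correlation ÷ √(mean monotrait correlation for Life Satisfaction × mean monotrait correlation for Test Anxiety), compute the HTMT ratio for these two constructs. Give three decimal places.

0.370

Mean between = 2.10/9 = 0.2333.
Mean within-LS = 1.86/3 = 0.6200; mean within-TA = 1.92/3 = 0.6400.
Geometric mean = √(0.6200 × 0.6400) = 0.6299.
HTMT = 0.2333 / 0.6299 = 0.370.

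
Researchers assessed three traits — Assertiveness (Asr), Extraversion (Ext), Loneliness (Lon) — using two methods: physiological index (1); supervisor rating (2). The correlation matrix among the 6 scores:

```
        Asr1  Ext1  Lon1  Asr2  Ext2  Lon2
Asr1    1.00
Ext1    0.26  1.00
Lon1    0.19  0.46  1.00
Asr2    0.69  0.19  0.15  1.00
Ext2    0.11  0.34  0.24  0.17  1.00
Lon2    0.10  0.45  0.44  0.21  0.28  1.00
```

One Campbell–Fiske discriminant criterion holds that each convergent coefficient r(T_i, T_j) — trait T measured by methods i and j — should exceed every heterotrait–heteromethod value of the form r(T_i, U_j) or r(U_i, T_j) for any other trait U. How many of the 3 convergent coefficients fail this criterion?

2

Each convergent coefficient versus the relevant comparison correlations:
Asr (methods 1·2): 0.69 vs {0.11, 0.19, 0.10, 0.15} → pass.
Ext (methods 1·2): 0.34 vs {0.19, 0.11, 0.45, 0.24} → fail.
Lon (methods 1·2): 0.44 vs {0.15, 0.10, 0.24, 0.45} → fail.
2 of 3 fail.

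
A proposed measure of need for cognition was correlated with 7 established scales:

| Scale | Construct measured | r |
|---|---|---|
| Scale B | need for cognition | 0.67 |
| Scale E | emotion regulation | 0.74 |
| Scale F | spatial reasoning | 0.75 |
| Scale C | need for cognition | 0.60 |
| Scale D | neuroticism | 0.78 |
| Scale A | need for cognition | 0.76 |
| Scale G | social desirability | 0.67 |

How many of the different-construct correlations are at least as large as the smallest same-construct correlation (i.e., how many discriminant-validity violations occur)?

Convergent (same construct = need for cognition): Scale B, Scale C, Scale A.
Smallest convergent = 0.60. Discriminant values: 0.74, 0.75, 0.78, 0.67; count ≥ 0.60 → 4.

4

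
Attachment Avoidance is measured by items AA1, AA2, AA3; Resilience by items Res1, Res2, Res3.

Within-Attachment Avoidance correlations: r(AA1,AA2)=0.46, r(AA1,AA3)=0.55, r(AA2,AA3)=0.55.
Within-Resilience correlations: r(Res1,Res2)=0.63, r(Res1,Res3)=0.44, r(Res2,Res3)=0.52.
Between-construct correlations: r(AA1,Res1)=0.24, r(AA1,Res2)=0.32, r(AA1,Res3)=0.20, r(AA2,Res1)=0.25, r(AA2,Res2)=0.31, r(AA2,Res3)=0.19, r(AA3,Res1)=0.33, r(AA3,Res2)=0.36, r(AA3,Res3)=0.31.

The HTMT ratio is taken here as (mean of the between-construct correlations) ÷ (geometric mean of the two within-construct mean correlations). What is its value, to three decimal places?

0.531

Mean heterotrait r = 2.51/9 = 0.2789.
Mean within-AA = 1.56/3 = 0.5200; mean within-Res = 1.59/3 = 0.5300.
Geometric mean = √(0.5200 × 0.5300) = 0.5250.
HTMT = 0.2789 / 0.5250 = 0.531.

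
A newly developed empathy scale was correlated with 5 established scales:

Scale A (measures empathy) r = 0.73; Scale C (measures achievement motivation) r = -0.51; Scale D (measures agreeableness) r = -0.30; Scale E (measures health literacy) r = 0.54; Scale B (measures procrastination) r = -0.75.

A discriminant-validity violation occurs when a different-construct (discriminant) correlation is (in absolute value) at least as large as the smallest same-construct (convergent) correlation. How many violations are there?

1

Convergent (same construct = empathy): Scale A.
Smallest convergent = 0.73. Discriminant |r|: 0.51, 0.30, 0.54, 0.75; count ≥ 0.73 → 1.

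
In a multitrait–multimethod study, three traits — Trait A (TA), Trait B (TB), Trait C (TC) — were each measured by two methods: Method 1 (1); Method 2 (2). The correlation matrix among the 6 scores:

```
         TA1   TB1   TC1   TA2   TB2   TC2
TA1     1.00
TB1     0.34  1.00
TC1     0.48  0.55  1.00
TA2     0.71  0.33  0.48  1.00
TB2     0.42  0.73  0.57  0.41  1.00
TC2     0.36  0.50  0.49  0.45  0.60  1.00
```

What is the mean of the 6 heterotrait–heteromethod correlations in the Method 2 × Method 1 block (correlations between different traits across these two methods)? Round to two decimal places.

HTHM values (method 2 × method 1): 0.33, 0.48, 0.42, 0.57, 0.36, 0.50; mean = 2.66/6 = 0.44.

0.44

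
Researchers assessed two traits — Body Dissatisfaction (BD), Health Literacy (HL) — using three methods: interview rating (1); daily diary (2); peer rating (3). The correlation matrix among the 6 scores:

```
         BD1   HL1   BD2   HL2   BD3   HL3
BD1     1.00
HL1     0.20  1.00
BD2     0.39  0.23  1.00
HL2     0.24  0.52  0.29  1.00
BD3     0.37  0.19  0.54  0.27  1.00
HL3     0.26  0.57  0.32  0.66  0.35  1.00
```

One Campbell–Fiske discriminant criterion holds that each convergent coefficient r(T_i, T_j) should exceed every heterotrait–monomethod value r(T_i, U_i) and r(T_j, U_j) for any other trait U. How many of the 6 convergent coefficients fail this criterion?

Each convergent coefficient versus the relevant comparison correlations:
BD (methods 1·2): 0.39 vs {0.20, 0.29} → pass.
BD (methods 1·3): 0.37 vs {0.20, 0.35} → pass.
BD (methods 2·3): 0.54 vs {0.29, 0.35} → pass.
HL (methods 1·2): 0.52 vs {0.20, 0.29} → pass.
HL (methods 1·3): 0.57 vs {0.20, 0.35} → pass.
HL (methods 2·3): 0.66 vs {0.29, 0.35} → pass.
0 of 6 fail.

0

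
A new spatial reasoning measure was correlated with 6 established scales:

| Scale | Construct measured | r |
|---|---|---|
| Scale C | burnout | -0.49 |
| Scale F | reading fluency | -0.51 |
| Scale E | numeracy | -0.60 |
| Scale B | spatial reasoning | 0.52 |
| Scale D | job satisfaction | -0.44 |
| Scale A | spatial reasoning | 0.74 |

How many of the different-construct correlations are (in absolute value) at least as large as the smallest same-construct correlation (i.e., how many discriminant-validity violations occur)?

Convergent (same construct = spatial reasoning): Scale B, Scale A.
Smallest convergent = 0.52. Discriminant |r|: 0.49, 0.51, 0.60, 0.44; count ≥ 0.52 → 1.

1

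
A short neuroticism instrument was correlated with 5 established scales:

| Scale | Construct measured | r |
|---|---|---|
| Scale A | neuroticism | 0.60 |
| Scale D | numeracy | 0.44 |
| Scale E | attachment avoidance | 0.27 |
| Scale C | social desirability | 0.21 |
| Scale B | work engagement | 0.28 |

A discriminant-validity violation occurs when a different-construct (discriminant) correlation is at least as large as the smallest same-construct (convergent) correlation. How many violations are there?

0

Convergent (same construct = neuroticism): Scale A.
Smallest convergent = 0.60. Discriminant values: 0.44, 0.27, 0.21, 0.28; count ≥ 0.60 → 0.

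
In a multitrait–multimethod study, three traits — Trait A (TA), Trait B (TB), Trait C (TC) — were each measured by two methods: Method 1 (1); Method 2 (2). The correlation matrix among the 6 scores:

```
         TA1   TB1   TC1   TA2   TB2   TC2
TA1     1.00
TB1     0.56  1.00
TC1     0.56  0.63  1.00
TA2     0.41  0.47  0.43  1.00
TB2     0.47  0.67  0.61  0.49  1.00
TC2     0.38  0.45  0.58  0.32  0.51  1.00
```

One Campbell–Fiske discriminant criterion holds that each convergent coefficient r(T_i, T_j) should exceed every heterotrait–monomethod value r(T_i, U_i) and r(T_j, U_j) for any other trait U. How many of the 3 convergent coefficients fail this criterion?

Checking each validity diagonal entry against its comparison values:
TA (methods 1·2): 0.41 vs {0.56, 0.49, 0.56, 0.32} → fail.
TB (methods 1·2): 0.67 vs {0.56, 0.49, 0.63, 0.51} → pass.
TC (methods 1·2): 0.58 vs {0.56, 0.32, 0.63, 0.51} → fail.
2 of 3 fail.

2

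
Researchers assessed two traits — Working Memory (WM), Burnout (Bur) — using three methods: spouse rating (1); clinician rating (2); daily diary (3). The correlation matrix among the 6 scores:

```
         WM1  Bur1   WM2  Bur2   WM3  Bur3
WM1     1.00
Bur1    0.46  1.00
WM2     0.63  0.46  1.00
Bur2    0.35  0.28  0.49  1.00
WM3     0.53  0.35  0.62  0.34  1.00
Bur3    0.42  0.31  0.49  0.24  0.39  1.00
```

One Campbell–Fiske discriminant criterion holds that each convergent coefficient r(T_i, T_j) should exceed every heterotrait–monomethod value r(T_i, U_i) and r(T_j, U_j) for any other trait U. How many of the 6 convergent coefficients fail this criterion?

Convergent coefficients and their comparison sets:
WM (methods 1·2): 0.63 vs {0.46, 0.49} → pass.
WM (methods 1·3): 0.53 vs {0.46, 0.39} → pass.
WM (methods 2·3): 0.62 vs {0.49, 0.39} → pass.
Bur (methods 1·2): 0.28 vs {0.46, 0.49} → fail.
Bur (methods 1·3): 0.31 vs {0.46, 0.39} → fail.
Bur (methods 2·3): 0.24 vs {0.49, 0.39} → fail.
3 of 6 fail.

3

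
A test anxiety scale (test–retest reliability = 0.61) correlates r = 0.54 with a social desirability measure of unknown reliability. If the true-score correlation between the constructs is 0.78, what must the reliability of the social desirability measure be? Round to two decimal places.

0.79

r_true = r_obs / √(r_xx · r_yy) ⇒ 0.78 = 0.54 / √(0.61 · r_yy).
√(0.61 · r_yy) = 0.54 / 0.78 = 0.6923; 0.61 · r_yy = 0.4793; r_yy = 0.4793 / 0.61 ≈ 0.79.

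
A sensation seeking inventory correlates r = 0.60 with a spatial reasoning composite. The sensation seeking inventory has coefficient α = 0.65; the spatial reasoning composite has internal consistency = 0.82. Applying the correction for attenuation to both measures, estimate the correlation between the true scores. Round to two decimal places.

0.82

r_true = r_obs / √(r_xx · r_yy) = 0.60 / √(0.65 × 0.82) = 0.60 / √0.5330 = 0.60 / 0.7301 ≈ 0.82.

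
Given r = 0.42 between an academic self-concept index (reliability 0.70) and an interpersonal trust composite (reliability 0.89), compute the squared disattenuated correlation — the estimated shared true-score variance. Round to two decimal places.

Disattenuated r = 0.42 / √(0.70 × 0.89) = 0.42 / 0.7893 = 0.5321.
Shared true-score variance = 0.5321² = 0.2831 ≈ 0.28.

0.28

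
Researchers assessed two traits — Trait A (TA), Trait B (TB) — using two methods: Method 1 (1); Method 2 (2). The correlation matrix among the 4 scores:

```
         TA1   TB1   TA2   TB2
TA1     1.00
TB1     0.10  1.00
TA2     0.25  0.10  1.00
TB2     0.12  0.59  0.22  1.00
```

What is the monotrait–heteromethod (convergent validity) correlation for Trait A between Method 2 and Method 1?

0.25

Same trait (TA), different methods: r(TA2, TA1) = 0.25.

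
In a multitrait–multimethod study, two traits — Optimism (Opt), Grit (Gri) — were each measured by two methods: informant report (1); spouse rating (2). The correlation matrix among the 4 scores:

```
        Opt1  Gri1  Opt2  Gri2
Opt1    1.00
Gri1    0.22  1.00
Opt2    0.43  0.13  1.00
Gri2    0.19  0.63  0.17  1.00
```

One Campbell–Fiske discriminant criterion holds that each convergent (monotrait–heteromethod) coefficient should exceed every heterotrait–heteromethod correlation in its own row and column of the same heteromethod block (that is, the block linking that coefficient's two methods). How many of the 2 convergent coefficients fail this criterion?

0

Checking each validity diagonal entry against its comparison values:
Opt (methods 1·2): 0.43 vs {0.19, 0.13} → pass.
Gri (methods 1·2): 0.63 vs {0.13, 0.19} → pass.
0 of 2 fail.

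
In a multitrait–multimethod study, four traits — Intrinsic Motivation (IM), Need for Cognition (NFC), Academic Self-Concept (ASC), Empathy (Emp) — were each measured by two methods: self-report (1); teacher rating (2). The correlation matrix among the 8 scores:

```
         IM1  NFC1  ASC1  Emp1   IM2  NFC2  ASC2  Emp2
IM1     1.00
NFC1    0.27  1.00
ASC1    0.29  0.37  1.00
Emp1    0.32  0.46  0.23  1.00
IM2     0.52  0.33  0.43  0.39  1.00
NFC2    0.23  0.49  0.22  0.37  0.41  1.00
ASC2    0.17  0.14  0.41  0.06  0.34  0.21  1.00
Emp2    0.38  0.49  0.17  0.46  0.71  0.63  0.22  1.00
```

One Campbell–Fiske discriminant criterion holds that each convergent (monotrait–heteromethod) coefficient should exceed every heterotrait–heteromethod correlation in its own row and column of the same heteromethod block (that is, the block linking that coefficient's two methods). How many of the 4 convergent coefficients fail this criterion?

3

Convergent coefficients and their comparison sets:
IM (methods 1·2): 0.52 vs {0.23, 0.33, 0.17, 0.43, 0.38, 0.39} → pass.
NFC (methods 1·2): 0.49 vs {0.33, 0.23, 0.14, 0.22, 0.49, 0.37} → fail.
ASC (methods 1·2): 0.41 vs {0.43, 0.17, 0.22, 0.14, 0.17, 0.06} → fail.
Emp (methods 1·2): 0.46 vs {0.39, 0.38, 0.37, 0.49, 0.06, 0.17} → fail.
3 of 4 fail.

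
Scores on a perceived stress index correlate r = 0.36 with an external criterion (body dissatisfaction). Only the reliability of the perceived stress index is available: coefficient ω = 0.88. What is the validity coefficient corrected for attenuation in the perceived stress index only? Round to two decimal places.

Single correction: r_c = r_obs / √r_xx = 0.36 / √0.88 = 0.36 / 0.9381 ≈ 0.38.

0.38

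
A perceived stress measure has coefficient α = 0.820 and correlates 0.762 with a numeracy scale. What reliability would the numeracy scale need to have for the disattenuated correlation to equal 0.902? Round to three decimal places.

0.870

r_true = r_obs / √(r_xx · r_yy) ⇒ 0.902 = 0.762 / √(0.820 · r_yy).
√(0.820 · r_yy) = 0.762 / 0.902 = 0.8448; 0.820 · r_yy = 0.7137; r_yy = 0.7137 / 0.820 ≈ 0.870.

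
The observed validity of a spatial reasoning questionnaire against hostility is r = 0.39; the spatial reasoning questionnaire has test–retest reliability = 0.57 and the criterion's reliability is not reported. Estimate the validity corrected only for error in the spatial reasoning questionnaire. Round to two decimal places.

0.52

Single correction: r_c = r_obs / √r_xx = 0.39 / √0.57 = 0.39 / 0.7550 ≈ 0.52.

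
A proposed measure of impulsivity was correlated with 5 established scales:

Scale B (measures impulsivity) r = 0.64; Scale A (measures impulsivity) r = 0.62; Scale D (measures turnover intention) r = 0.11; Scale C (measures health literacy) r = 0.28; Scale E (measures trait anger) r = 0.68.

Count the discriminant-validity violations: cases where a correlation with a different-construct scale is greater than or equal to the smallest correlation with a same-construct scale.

Convergent (same construct = impulsivity): Scale B, Scale A.
Smallest convergent = 0.62. Discriminant values: 0.11, 0.28, 0.68; count ≥ 0.62 → 1.

1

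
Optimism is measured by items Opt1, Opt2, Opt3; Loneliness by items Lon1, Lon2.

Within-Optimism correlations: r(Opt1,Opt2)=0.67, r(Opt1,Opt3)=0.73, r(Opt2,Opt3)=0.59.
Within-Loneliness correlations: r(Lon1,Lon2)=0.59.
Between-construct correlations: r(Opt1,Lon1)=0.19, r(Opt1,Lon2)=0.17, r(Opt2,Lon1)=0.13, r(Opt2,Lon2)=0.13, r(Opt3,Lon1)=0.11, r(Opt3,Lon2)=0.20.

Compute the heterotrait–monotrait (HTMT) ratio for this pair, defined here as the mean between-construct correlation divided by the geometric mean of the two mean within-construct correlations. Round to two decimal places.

Mean heterotrait r = 0.93/6 = 0.1550.
Mean within-Opt = 1.99/3 = 0.6633; mean within-Lon = 0.59/1 = 0.5900.
Geometric mean = √(0.6633 × 0.5900) = 0.6256.
HTMT = 0.1550 / 0.6256 = 0.25.

0.25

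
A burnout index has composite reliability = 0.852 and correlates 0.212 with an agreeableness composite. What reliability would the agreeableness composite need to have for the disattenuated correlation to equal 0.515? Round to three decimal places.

0.199

r_true = r_obs / √(r_xx · r_yy) ⇒ 0.515 = 0.212 / √(0.852 · r_yy).
√(0.852 · r_yy) = 0.212 / 0.515 = 0.4117; 0.852 · r_yy = 0.1695; r_yy = 0.1695 / 0.852 ≈ 0.199.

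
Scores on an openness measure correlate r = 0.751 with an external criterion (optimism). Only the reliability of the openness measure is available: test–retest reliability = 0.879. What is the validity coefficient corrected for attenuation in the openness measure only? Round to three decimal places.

0.801

Single correction: r_c = r_obs / √r_xx = 0.751 / √0.879 = 0.751 / 0.9375 ≈ 0.801.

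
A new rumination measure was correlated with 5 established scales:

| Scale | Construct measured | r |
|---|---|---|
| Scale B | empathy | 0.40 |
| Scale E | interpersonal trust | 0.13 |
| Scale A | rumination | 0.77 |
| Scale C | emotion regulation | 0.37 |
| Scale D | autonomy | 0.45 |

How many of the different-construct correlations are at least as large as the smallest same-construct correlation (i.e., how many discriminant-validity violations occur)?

0

Convergent (same construct = rumination): Scale A.
Smallest convergent = 0.77. Discriminant values: 0.40, 0.13, 0.37, 0.45; count ≥ 0.77 → 0.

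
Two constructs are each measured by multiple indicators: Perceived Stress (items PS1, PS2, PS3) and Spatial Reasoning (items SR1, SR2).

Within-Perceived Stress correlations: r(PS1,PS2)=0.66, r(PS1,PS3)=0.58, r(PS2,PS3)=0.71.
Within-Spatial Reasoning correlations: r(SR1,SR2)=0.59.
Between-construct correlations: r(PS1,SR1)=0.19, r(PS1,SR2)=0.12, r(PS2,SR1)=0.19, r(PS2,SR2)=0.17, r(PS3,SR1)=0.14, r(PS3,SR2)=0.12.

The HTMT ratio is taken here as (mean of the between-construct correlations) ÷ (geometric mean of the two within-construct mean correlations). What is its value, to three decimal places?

0.250

Between-construct mean = 0.93/6 = 0.1550.
Mean within-PS = 1.95/3 = 0.6500; mean within-SR = 0.59/1 = 0.5900.
Geometric mean = √(0.6500 × 0.5900) = 0.6193.
HTMT = 0.1550 / 0.6193 = 0.250.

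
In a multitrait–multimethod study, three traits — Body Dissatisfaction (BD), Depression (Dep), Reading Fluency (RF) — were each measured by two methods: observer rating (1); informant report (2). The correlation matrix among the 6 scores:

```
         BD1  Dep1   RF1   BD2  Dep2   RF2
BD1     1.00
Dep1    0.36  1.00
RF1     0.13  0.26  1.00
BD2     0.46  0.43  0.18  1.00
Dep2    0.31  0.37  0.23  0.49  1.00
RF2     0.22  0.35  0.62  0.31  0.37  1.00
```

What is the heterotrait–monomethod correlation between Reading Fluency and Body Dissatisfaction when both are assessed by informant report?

Different traits, same method: r(RF2, BD2) = 0.31.

0.31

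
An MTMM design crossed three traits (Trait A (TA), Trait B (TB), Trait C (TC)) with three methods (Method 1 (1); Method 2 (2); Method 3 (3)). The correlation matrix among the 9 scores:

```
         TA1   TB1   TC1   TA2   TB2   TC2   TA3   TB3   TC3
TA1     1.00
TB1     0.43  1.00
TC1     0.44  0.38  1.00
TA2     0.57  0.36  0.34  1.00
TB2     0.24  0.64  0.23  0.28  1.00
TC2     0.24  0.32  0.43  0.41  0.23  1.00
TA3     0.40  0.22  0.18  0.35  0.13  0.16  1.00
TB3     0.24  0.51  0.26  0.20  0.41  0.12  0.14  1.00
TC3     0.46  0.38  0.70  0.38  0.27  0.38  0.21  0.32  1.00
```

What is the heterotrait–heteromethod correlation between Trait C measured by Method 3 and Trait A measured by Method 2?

0.38

Different traits and methods: r(TC3, TA2) = 0.38.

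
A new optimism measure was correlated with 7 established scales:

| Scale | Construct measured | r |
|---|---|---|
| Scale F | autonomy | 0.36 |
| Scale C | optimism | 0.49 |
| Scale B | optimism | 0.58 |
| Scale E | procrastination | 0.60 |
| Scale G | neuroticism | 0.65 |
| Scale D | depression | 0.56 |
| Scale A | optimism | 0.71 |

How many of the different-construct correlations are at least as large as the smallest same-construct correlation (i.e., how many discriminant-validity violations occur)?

Convergent (same construct = optimism): Scale C, Scale B, Scale A.
Smallest convergent = 0.49. Discriminant values: 0.36, 0.60, 0.65, 0.56; count ≥ 0.49 → 3.

3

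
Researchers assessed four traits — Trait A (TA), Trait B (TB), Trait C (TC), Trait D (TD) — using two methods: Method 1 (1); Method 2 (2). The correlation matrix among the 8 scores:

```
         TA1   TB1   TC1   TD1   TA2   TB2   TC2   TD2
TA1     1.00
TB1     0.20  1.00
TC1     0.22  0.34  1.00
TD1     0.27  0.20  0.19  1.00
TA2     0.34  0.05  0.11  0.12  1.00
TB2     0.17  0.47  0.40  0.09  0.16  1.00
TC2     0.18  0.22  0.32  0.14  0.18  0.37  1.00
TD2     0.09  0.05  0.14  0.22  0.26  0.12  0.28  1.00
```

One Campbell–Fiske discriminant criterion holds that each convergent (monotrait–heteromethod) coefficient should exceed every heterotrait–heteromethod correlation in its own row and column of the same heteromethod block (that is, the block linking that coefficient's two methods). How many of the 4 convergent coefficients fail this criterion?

1

Each convergent coefficient versus the relevant comparison correlations:
TA (methods 1·2): 0.34 vs {0.17, 0.05, 0.18, 0.11, 0.09, 0.12} → pass.
TB (methods 1·2): 0.47 vs {0.05, 0.17, 0.22, 0.40, 0.05, 0.09} → pass.
TC (methods 1·2): 0.32 vs {0.11, 0.18, 0.40, 0.22, 0.14, 0.14} → fail.
TD (methods 1·2): 0.22 vs {0.12, 0.09, 0.09, 0.05, 0.14, 0.14} → pass.
1 of 4 fail.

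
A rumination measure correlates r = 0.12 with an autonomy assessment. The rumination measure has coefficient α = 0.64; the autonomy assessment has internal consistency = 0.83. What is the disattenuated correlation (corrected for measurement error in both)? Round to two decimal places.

0.16

r_true = r_obs / √(r_xx · r_yy) = 0.12 / √(0.64 × 0.83) = 0.12 / √0.5312 = 0.12 / 0.7288 ≈ 0.16.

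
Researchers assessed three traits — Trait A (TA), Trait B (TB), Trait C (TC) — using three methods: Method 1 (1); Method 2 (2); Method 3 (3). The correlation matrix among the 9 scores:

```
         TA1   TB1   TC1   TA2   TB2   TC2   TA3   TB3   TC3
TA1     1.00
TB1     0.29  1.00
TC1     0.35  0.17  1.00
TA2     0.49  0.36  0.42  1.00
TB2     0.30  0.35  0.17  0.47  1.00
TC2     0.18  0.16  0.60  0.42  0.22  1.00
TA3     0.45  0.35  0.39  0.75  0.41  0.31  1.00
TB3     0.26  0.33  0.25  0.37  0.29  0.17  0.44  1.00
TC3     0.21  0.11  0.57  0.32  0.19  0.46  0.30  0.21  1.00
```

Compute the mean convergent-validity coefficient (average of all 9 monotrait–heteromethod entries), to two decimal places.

0.48

Convergent values: 0.49, 0.45, 0.75, 0.35, 0.33, 0.29, 0.60, 0.57, 0.46; mean = 4.29/9 = 0.48.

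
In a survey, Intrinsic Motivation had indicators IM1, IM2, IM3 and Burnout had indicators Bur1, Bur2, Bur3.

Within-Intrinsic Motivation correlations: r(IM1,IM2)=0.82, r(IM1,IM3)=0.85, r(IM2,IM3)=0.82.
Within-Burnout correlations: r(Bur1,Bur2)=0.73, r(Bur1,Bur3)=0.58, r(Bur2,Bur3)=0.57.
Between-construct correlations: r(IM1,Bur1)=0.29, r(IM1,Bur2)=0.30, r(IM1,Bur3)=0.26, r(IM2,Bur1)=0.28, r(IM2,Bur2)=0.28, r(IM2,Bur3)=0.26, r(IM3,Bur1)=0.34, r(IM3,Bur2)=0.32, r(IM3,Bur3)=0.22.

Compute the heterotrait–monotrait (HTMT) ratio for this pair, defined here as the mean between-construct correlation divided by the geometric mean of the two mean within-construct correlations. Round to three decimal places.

Between-construct mean = 2.55/9 = 0.2833.
Mean within-IM = 2.49/3 = 0.8300; mean within-Bur = 1.88/3 = 0.6267.
Geometric mean = √(0.8300 × 0.6267) = 0.7212.
HTMT = 0.2833 / 0.7212 = 0.393.

0.393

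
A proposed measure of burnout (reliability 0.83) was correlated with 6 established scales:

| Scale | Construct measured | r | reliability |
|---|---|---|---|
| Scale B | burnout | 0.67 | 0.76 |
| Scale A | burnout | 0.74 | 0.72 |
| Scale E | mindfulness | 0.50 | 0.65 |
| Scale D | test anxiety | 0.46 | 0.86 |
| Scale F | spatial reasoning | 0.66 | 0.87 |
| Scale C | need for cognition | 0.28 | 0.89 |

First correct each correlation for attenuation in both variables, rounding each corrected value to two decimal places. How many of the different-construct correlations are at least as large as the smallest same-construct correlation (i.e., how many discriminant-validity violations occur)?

Disattenuated r (r / √(r_scale · r_new)):
  Scale B (conv): 0.67 / √(0.76·0.83) = 0.84
  Scale A (conv): 0.74 / √(0.72·0.83) = 0.96
  Scale E (disc): 0.50 / √(0.65·0.83) = 0.68
  Scale D (disc): 0.46 / √(0.86·0.83) = 0.54
  Scale F (disc): 0.66 / √(0.87·0.83) = 0.78
  Scale C (disc): 0.28 / √(0.89·0.83) = 0.33
Smallest convergent = 0.84. Discriminant values: 0.68, 0.54, 0.78, 0.33; count ≥ 0.84 → 0.

0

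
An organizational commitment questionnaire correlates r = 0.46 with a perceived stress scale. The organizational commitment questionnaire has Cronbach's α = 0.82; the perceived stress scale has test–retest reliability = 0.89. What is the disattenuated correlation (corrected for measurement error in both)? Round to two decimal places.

r_true = r_obs / √(r_xx · r_yy) = 0.46 / √(0.82 × 0.89) = 0.46 / √0.7298 = 0.46 / 0.8543 ≈ 0.54.

0.54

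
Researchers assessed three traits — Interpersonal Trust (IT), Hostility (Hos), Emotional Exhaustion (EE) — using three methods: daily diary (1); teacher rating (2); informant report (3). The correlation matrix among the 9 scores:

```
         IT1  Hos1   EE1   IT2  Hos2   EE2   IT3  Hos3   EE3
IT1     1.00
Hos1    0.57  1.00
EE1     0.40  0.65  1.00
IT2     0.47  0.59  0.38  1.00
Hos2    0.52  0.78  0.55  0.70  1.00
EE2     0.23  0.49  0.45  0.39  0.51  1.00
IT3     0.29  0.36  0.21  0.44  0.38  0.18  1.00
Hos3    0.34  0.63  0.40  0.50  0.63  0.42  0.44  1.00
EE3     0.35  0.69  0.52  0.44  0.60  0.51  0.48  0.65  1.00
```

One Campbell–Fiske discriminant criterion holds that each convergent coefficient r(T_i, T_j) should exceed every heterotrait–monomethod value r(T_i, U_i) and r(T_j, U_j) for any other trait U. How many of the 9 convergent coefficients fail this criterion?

Convergent coefficients and their comparison sets:
IT (methods 1·2): 0.47 vs {0.57, 0.70, 0.40, 0.39} → fail.
IT (methods 1·3): 0.29 vs {0.57, 0.44, 0.40, 0.48} → fail.
IT (methods 2·3): 0.44 vs {0.70, 0.44, 0.39, 0.48} → fail.
Hos (methods 1·2): 0.78 vs {0.57, 0.70, 0.65, 0.51} → pass.
Hos (methods 1·3): 0.63 vs {0.57, 0.44, 0.65, 0.65} → fail.
Hos (methods 2·3): 0.63 vs {0.70, 0.44, 0.51, 0.65} → fail.
EE (methods 1·2): 0.45 vs {0.40, 0.39, 0.65, 0.51} → fail.
EE (methods 1·3): 0.52 vs {0.40, 0.48, 0.65, 0.65} → fail.
EE (methods 2·3): 0.51 vs {0.39, 0.48, 0.51, 0.65} → fail.
8 of 9 fail.

8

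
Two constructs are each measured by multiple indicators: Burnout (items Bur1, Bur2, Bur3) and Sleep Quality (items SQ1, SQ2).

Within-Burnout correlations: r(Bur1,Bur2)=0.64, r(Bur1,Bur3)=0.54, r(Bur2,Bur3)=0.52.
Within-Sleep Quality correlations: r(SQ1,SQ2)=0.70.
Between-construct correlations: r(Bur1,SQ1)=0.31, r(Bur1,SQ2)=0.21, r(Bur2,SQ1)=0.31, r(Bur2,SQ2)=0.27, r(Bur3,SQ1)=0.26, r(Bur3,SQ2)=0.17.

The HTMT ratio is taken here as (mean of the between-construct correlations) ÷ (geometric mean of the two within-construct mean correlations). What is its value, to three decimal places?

0.405

Between-construct mean = 1.53/6 = 0.2550.
Mean within-Bur = 1.70/3 = 0.5667; mean within-SQ = 0.70/1 = 0.7000.
Geometric mean = √(0.5667 × 0.7000) = 0.6298.
HTMT = 0.2550 / 0.6298 = 0.405.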